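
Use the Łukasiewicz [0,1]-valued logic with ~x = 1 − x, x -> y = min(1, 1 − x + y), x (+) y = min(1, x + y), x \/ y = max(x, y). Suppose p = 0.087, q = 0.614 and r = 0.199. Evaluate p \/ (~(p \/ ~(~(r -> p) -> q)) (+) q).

r -> p = min(1, 1 − 0.199 + 0.087) = min(1, 0.888) = 0.888
~(r -> p) = 1 − 0.888 = 0.112
~(r -> p) -> q = min(1, 1 − 0.112 + 0.614) = min(1, 1.502) = 1.000
~(~(r -> p) -> q) = 1 − 1.000 = 0.000
p \/ ~(~(r -> p) -> q) = max(0.087, 0.000) = 0.087
~(p \/ ~(~(r -> p) -> q)) = 1 − 0.087 = 0.913
~(p \/ ~(~(r -> p) -> q)) (+) q = min(1, 0.913 + 0.614) = min(1, 1.527) = 1.000
p \/ (~(p \/ ~(~(r -> p) -> q)) (+) q) = max(0.087, 1.000) = 1.000

1.000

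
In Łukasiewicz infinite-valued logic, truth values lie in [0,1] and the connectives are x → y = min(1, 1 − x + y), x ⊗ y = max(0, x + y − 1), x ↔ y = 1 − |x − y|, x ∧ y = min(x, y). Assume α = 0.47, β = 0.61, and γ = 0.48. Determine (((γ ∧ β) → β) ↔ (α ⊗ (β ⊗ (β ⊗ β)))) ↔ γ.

γ ∧ β = min(0.48, 0.61) = 0.48
(γ ∧ β) → β = min(1, 1 − 0.48 + 0.61) = min(1, 1.13) = 1.00
β ⊗ β = max(0, 0.61 + 0.61 − 1) = max(0, 0.22) = 0.22
β ⊗ (β ⊗ β) = max(0, 0.61 + 0.22 − 1) = max(0, -0.17) = 0.00
α ⊗ (β ⊗ (β ⊗ β)) = max(0, 0.47 + 0.00 − 1) = max(0, -0.53) = 0.00
((γ ∧ β) → β) ↔ (α ⊗ (β ⊗ (β ⊗ β))) = 1 − |1.00 − 0.00| = 1 − 1.00 = 0.00
(((γ ∧ β) → β) ↔ (α ⊗ (β ⊗ (β ⊗ β)))) ↔ γ = 1 − |0.00 − 0.48| = 1 − 0.48 = 0.52

0.52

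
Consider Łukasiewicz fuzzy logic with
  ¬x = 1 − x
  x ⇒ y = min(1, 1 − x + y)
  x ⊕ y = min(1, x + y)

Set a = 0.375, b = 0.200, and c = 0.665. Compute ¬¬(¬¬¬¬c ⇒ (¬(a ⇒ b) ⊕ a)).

0.885

¬c = 1 − 0.665 = 0.335
¬¬c = 1 − 0.335 = 0.665
¬¬¬c = 1 − 0.665 = 0.335
¬¬¬¬c = 1 − 0.335 = 0.665
a ⇒ b = min(1, 1 − 0.375 + 0.200) = min(1, 0.825) = 0.825
¬(a ⇒ b) = 1 − 0.825 = 0.175
¬(a ⇒ b) ⊕ a = min(1, 0.175 + 0.375) = min(1, 0.550) = 0.550
¬¬¬¬c ⇒ (¬(a ⇒ b) ⊕ a) = min(1, 1 − 0.665 + 0.550) = min(1, 0.885) = 0.885
¬(¬¬¬¬c ⇒ (¬(a ⇒ b) ⊕ a)) = 1 − 0.885 = 0.115
¬¬(¬¬¬¬c ⇒ (¬(a ⇒ b) ⊕ a)) = 1 − 0.115 = 0.885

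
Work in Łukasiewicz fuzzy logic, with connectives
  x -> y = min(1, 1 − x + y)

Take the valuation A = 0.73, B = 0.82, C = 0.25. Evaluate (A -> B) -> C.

A -> B = min(1, 1 − 0.73 + 0.82) = min(1, 1.09) = 1.00
(A -> B) -> C = min(1, 1 − 1.00 + 0.25) = min(1, 0.25) = 0.25

0.25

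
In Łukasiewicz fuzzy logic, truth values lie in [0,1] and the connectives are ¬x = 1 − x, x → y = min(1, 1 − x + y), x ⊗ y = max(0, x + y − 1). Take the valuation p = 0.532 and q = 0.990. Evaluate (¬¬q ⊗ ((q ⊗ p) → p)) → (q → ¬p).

¬q = 1 − 0.990 = 0.010
¬¬q = 1 − 0.010 = 0.990
q ⊗ p = max(0, 0.990 + 0.532 − 1) = max(0, 0.522) = 0.522
(q ⊗ p) → p = min(1, 1 − 0.522 + 0.532) = min(1, 1.010) = 1.000
¬¬q ⊗ ((q ⊗ p) → p) = max(0, 0.990 + 1.000 − 1) = max(0, 0.990) = 0.990
¬p = 1 − 0.532 = 0.468
q → ¬p = min(1, 1 − 0.990 + 0.468) = min(1, 0.478) = 0.478
(¬¬q ⊗ ((q ⊗ p) → p)) → (q → ¬p) = min(1, 1 − 0.990 + 0.478) = min(1, 0.488) = 0.488

0.488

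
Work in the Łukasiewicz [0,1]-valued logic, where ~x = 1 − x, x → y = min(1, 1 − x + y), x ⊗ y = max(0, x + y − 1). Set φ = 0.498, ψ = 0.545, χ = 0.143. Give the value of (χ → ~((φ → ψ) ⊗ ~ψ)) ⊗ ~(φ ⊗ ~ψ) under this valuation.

1.000

φ → ψ = min(1, 1 − 0.498 + 0.545) = min(1, 1.047) = 1.000
~ψ = 1 − 0.545 = 0.455
(φ → ψ) ⊗ ~ψ = max(0, 1.000 + 0.455 − 1) = max(0, 0.455) = 0.455
~((φ → ψ) ⊗ ~ψ) = 1 − 0.455 = 0.545
χ → ~((φ → ψ) ⊗ ~ψ) = min(1, 1 − 0.143 + 0.545) = min(1, 1.402) = 1.000
φ ⊗ ~ψ = max(0, 0.498 + 0.455 − 1) = max(0, -0.047) = 0.000
~(φ ⊗ ~ψ) = 1 − 0.000 = 1.000
(χ → ~((φ → ψ) ⊗ ~ψ)) ⊗ ~(φ ⊗ ~ψ) = max(0, 1.000 + 1.000 − 1) = max(0, 1.000) = 1.000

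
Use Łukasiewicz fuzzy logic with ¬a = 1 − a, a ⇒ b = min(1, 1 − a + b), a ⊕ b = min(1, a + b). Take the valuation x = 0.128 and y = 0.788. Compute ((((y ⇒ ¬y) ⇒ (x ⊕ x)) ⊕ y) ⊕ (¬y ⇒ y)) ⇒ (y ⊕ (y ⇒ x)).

1.000

¬y = 1 − 0.788 = 0.212
y ⇒ ¬y = min(1, 1 − 0.788 + 0.212) = min(1, 0.424) = 0.424
x ⊕ x = min(1, 0.128 + 0.128) = min(1, 0.256) = 0.256
(y ⇒ ¬y) ⇒ (x ⊕ x) = min(1, 1 − 0.424 + 0.256) = min(1, 0.832) = 0.832
((y ⇒ ¬y) ⇒ (x ⊕ x)) ⊕ y = min(1, 0.832 + 0.788) = min(1, 1.620) = 1.000
¬y ⇒ y = min(1, 1 − 0.212 + 0.788) = min(1, 1.576) = 1.000
(((y ⇒ ¬y) ⇒ (x ⊕ x)) ⊕ y) ⊕ (¬y ⇒ y) = min(1, 1.000 + 1.000) = min(1, 2.000) = 1.000
y ⇒ x = min(1, 1 − 0.788 + 0.128) = min(1, 0.340) = 0.340
y ⊕ (y ⇒ x) = min(1, 0.788 + 0.340) = min(1, 1.128) = 1.000
((((y ⇒ ¬y) ⇒ (x ⊕ x)) ⊕ y) ⊕ (¬y ⇒ y)) ⇒ (y ⊕ (y ⇒ x)) = min(1, 1 − 1.000 + 1.000) = min(1, 1.000) = 1.000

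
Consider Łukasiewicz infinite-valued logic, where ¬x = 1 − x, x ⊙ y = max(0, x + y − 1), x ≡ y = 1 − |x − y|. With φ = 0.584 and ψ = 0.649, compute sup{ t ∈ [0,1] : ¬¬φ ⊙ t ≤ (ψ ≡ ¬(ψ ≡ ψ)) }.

0.767

¬φ = 1 − 0.584 = 0.416
¬¬φ = 1 − 0.416 = 0.584
So the left factor is ¬¬φ = 0.584.
ψ ≡ ψ = 1 − |0.649 − 0.649| = 1 − 0.000 = 1.000
¬(ψ ≡ ψ) = 1 − 1.000 = 0.000
ψ ≡ ¬(ψ ≡ ψ) = 1 − |0.649 − 0.000| = 1 − 0.649 = 0.351
So the right-hand bound is ψ ≡ ¬(ψ ≡ ψ) = 0.351.
The residuum of the Łukasiewicz t-norm gives the supremum: min(1, 1 − 0.584 + 0.351).
1 − 0.584 + 0.351 = 0.767, so t = min(1, 0.767) = 0.767.
Check: 0.584 ⊙ 0.767 = max(0, 0.351) = 0.351 ≤ 0.351.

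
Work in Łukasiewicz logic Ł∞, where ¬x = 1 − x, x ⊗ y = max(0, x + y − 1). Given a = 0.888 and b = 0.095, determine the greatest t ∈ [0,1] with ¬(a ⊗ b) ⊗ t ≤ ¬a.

0.112

a ⊗ b = max(0, 0.888 + 0.095 − 1) = max(0, -0.017) = 0.000
¬(a ⊗ b) = 1 − 0.000 = 1.000
So the left factor is ¬(a ⊗ b) = 1.000.
¬a = 1 − 0.888 = 0.112
So the right-hand bound is ¬a = 0.112.
The residuum of the Łukasiewicz t-norm gives the supremum: min(1, 1 − 1.000 + 0.112).
1 − 1.000 + 0.112 = 0.112, so t = min(1, 0.112) = 0.112.
Check: 1.000 ⊗ 0.112 = max(0, 0.112) = 0.112 ≤ 0.112.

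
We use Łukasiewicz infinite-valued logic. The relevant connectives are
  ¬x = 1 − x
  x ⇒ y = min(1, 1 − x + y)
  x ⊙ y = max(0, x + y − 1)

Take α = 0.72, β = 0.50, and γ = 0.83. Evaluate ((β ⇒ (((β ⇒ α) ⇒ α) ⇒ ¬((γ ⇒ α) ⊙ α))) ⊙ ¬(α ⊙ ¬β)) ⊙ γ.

0.61

β ⇒ α = min(1, 1 − 0.50 + 0.72) = min(1, 1.22) = 1.00
(β ⇒ α) ⇒ α = min(1, 1 − 1.00 + 0.72) = min(1, 0.72) = 0.72
γ ⇒ α = min(1, 1 − 0.83 + 0.72) = min(1, 0.89) = 0.89
(γ ⇒ α) ⊙ α = max(0, 0.89 + 0.72 − 1) = max(0, 0.61) = 0.61
¬((γ ⇒ α) ⊙ α) = 1 − 0.61 = 0.39
((β ⇒ α) ⇒ α) ⇒ ¬((γ ⇒ α) ⊙ α) = min(1, 1 − 0.72 + 0.39) = min(1, 0.67) = 0.67
β ⇒ (((β ⇒ α) ⇒ α) ⇒ ¬((γ ⇒ α) ⊙ α)) = min(1, 1 − 0.50 + 0.67) = min(1, 1.17) = 1.00
¬β = 1 − 0.50 = 0.50
α ⊙ ¬β = max(0, 0.72 + 0.50 − 1) = max(0, 0.22) = 0.22
¬(α ⊙ ¬β) = 1 − 0.22 = 0.78
(β ⇒ (((β ⇒ α) ⇒ α) ⇒ ¬((γ ⇒ α) ⊙ α))) ⊙ ¬(α ⊙ ¬β) = max(0, 1.00 + 0.78 − 1) = max(0, 0.78) = 0.78
((β ⇒ (((β ⇒ α) ⇒ α) ⇒ ¬((γ ⇒ α) ⊙ α))) ⊙ ¬(α ⊙ ¬β)) ⊙ γ = max(0, 0.78 + 0.83 − 1) = max(0, 0.61) = 0.61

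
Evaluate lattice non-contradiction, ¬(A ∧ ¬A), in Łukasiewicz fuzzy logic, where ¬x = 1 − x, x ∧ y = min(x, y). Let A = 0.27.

¬A = 1 − 0.27 = 0.73
A ∧ ¬A = min(0.27, 0.73) = 0.27
¬(A ∧ ¬A) = 1 − 0.27 = 0.73
(The value 0.73 < 1 shows this instance is not satisfied; not a Ł∞-tautology — its value is 1 − min(a, 1−a).)

0.73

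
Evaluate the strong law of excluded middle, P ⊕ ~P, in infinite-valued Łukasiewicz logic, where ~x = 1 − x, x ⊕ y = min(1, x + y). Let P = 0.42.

1.00

~P = 1 − 0.42 = 0.58
P ⊕ ~P = min(1, 0.42 + 0.58) = min(1, 1.00) = 1.00
(As expected: always 1 in Ł∞ since a ⊕ (1−a) = 1.)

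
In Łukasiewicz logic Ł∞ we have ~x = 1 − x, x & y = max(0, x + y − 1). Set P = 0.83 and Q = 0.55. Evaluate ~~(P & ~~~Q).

0.28

~Q = 1 − 0.55 = 0.45
~~Q = 1 − 0.45 = 0.55
~~~Q = 1 − 0.55 = 0.45
P & ~~~Q = max(0, 0.83 + 0.45 − 1) = max(0, 0.28) = 0.28
~(P & ~~~Q) = 1 − 0.28 = 0.72
~~(P & ~~~Q) = 1 − 0.72 = 0.28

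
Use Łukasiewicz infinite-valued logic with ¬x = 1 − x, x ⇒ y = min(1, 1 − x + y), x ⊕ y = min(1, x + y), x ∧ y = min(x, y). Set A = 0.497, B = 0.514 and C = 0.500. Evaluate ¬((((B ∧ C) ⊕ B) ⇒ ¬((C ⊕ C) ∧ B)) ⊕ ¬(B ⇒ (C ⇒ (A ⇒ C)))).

0.514

B ∧ C = min(0.514, 0.500) = 0.500
(B ∧ C) ⊕ B = min(1, 0.500 + 0.514) = min(1, 1.014) = 1.000
C ⊕ C = min(1, 0.500 + 0.500) = min(1, 1.000) = 1.000
(C ⊕ C) ∧ B = min(1.000, 0.514) = 0.514
¬((C ⊕ C) ∧ B) = 1 − 0.514 = 0.486
((B ∧ C) ⊕ B) ⇒ ¬((C ⊕ C) ∧ B) = min(1, 1 − 1.000 + 0.486) = min(1, 0.486) = 0.486
A ⇒ C = min(1, 1 − 0.497 + 0.500) = min(1, 1.003) = 1.000
C ⇒ (A ⇒ C) = min(1, 1 − 0.500 + 1.000) = min(1, 1.500) = 1.000
B ⇒ (C ⇒ (A ⇒ C)) = min(1, 1 − 0.514 + 1.000) = min(1, 1.486) = 1.000
¬(B ⇒ (C ⇒ (A ⇒ C))) = 1 − 1.000 = 0.000
(((B ∧ C) ⊕ B) ⇒ ¬((C ⊕ C) ∧ B)) ⊕ ¬(B ⇒ (C ⇒ (A ⇒ C))) = min(1, 0.486 + 0.000) = min(1, 0.486) = 0.486
¬((((B ∧ C) ⊕ B) ⇒ ¬((C ⊕ C) ∧ B)) ⊕ ¬(B ⇒ (C ⇒ (A ⇒ C)))) = 1 − 0.486 = 0.514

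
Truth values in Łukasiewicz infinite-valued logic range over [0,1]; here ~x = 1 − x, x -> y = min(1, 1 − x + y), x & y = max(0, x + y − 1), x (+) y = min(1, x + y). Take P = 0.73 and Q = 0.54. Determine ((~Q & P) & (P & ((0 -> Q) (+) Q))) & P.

~Q = 1 − 0.54 = 0.46
~Q & P = max(0, 0.46 + 0.73 − 1) = max(0, 0.19) = 0.19
0 -> Q = min(1, 1 − 0.00 + 0.54) = min(1, 1.54) = 1.00
(0 -> Q) (+) Q = min(1, 1.00 + 0.54) = min(1, 1.54) = 1.00
P & ((0 -> Q) (+) Q) = max(0, 0.73 + 1.00 − 1) = max(0, 0.73) = 0.73
(~Q & P) & (P & ((0 -> Q) (+) Q)) = max(0, 0.19 + 0.73 − 1) = max(0, -0.08) = 0.00
((~Q & P) & (P & ((0 -> Q) (+) Q))) & P = max(0, 0.00 + 0.73 − 1) = max(0, -0.27) = 0.00

0.00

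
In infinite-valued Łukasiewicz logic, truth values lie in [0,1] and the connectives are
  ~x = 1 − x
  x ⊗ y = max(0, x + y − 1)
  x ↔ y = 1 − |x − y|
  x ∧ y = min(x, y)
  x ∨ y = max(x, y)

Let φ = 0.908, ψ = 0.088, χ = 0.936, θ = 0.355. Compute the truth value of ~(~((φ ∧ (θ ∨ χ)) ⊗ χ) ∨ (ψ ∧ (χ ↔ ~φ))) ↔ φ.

θ ∨ χ = max(0.355, 0.936) = 0.936
φ ∧ (θ ∨ χ) = min(0.908, 0.936) = 0.908
(φ ∧ (θ ∨ χ)) ⊗ χ = max(0, 0.908 + 0.936 − 1) = max(0, 0.844) = 0.844
~((φ ∧ (θ ∨ χ)) ⊗ χ) = 1 − 0.844 = 0.156
~φ = 1 − 0.908 = 0.092
χ ↔ ~φ = 1 − |0.936 − 0.092| = 1 − 0.844 = 0.156
ψ ∧ (χ ↔ ~φ) = min(0.088, 0.156) = 0.088
~((φ ∧ (θ ∨ χ)) ⊗ χ) ∨ (ψ ∧ (χ ↔ ~φ)) = max(0.156, 0.088) = 0.156
~(~((φ ∧ (θ ∨ χ)) ⊗ χ) ∨ (ψ ∧ (χ ↔ ~φ))) = 1 − 0.156 = 0.844
~(~((φ ∧ (θ ∨ χ)) ⊗ χ) ∨ (ψ ∧ (χ ↔ ~φ))) ↔ φ = 1 − |0.844 − 0.908| = 1 − 0.064 = 0.936

0.936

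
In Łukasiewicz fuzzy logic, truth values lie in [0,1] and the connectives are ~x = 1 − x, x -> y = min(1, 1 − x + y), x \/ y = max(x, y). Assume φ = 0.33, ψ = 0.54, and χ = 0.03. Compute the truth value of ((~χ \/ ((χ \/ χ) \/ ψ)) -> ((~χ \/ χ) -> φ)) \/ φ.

0.39

~χ = 1 − 0.03 = 0.97
χ \/ χ = max(0.03, 0.03) = 0.03
(χ \/ χ) \/ ψ = max(0.03, 0.54) = 0.54
~χ \/ ((χ \/ χ) \/ ψ) = max(0.97, 0.54) = 0.97
~χ \/ χ = max(0.97, 0.03) = 0.97
(~χ \/ χ) -> φ = min(1, 1 − 0.97 + 0.33) = min(1, 0.36) = 0.36
(~χ \/ ((χ \/ χ) \/ ψ)) -> ((~χ \/ χ) -> φ) = min(1, 1 − 0.97 + 0.36) = min(1, 0.39) = 0.39
((~χ \/ ((χ \/ χ) \/ ψ)) -> ((~χ \/ χ) -> φ)) \/ φ = max(0.39, 0.33) = 0.39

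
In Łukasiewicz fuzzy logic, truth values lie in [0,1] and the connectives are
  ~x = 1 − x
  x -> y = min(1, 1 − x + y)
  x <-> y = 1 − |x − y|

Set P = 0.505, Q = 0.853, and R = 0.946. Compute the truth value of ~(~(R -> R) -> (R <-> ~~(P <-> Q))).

0.000

R -> R = min(1, 1 − 0.946 + 0.946) = min(1, 1.000) = 1.000
~(R -> R) = 1 − 1.000 = 0.000
P <-> Q = 1 − |0.505 − 0.853| = 1 − 0.348 = 0.652
~(P <-> Q) = 1 − 0.652 = 0.348
~~(P <-> Q) = 1 − 0.348 = 0.652
R <-> ~~(P <-> Q) = 1 − |0.946 − 0.652| = 1 − 0.294 = 0.706
~(R -> R) -> (R <-> ~~(P <-> Q)) = min(1, 1 − 0.000 + 0.706) = min(1, 1.706) = 1.000
~(~(R -> R) -> (R <-> ~~(P <-> Q))) = 1 − 1.000 = 0.000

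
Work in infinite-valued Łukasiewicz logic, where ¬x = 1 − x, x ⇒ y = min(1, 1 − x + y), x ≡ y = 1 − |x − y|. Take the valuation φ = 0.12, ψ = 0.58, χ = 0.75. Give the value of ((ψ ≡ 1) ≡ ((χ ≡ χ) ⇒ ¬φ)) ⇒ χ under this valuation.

ψ ≡ 1 = 1 − |0.58 − 1.00| = 1 − 0.42 = 0.58
χ ≡ χ = 1 − |0.75 − 0.75| = 1 − 0.00 = 1.00
¬φ = 1 − 0.12 = 0.88
(χ ≡ χ) ⇒ ¬φ = min(1, 1 − 1.00 + 0.88) = min(1, 0.88) = 0.88
(ψ ≡ 1) ≡ ((χ ≡ χ) ⇒ ¬φ) = 1 − |0.58 − 0.88| = 1 − 0.30 = 0.70
((ψ ≡ 1) ≡ ((χ ≡ χ) ⇒ ¬φ)) ⇒ χ = min(1, 1 − 0.70 + 0.75) = min(1, 1.05) = 1.00

1.00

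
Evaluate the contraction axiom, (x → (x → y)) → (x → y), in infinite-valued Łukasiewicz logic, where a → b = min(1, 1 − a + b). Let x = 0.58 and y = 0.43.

x → y = min(1, 1 − 0.58 + 0.43) = min(1, 0.85) = 0.85
x → (x → y) = min(1, 1 − 0.58 + 0.85) = min(1, 1.27) = 1.00
(x → (x → y)) → (x → y) = min(1, 1 − 1.00 + 0.85) = min(1, 0.85) = 0.85
(The value 0.85 < 1 shows this instance is not satisfied; fails in Ł∞ (the t-norm is not idempotent).)

0.85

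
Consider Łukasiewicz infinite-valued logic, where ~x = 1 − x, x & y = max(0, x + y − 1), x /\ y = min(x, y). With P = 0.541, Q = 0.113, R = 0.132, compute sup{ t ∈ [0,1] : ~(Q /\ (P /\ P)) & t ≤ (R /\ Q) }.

0.226

P /\ P = min(0.541, 0.541) = 0.541
Q /\ (P /\ P) = min(0.113, 0.541) = 0.113
~(Q /\ (P /\ P)) = 1 − 0.113 = 0.887
So the left factor is ~(Q /\ (P /\ P)) = 0.887.
R /\ Q = min(0.132, 0.113) = 0.113
So the right-hand bound is R /\ Q = 0.113.
The residuum of the Łukasiewicz t-norm gives the supremum: min(1, 1 − 0.887 + 0.113).
1 − 0.887 + 0.113 = 0.226, so t = min(1, 0.226) = 0.226.
Check: 0.887 & 0.226 = max(0, 0.113) = 0.113 ≤ 0.113.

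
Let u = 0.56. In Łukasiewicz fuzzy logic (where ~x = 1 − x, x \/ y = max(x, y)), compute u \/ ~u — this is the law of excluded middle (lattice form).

0.56

~u = 1 − 0.56 = 0.44
u \/ ~u = max(0.56, 0.44) = 0.56
(The value 0.56 < 1 shows this instance is not satisfied; not a Ł∞-tautology — its value is max(a, 1−a).)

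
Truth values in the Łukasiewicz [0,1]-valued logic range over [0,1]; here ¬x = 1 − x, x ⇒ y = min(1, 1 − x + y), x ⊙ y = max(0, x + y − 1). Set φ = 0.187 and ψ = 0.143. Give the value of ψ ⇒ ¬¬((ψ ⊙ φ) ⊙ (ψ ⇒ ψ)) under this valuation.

0.857

ψ ⊙ φ = max(0, 0.143 + 0.187 − 1) = max(0, -0.670) = 0.000
ψ ⇒ ψ = min(1, 1 − 0.143 + 0.143) = min(1, 1.000) = 1.000
(ψ ⊙ φ) ⊙ (ψ ⇒ ψ) = max(0, 0.000 + 1.000 − 1) = max(0, 0.000) = 0.000
¬((ψ ⊙ φ) ⊙ (ψ ⇒ ψ)) = 1 − 0.000 = 1.000
¬¬((ψ ⊙ φ) ⊙ (ψ ⇒ ψ)) = 1 − 1.000 = 0.000
ψ ⇒ ¬¬((ψ ⊙ φ) ⊙ (ψ ⇒ ψ)) = min(1, 1 − 0.143 + 0.000) = min(1, 0.857) = 0.857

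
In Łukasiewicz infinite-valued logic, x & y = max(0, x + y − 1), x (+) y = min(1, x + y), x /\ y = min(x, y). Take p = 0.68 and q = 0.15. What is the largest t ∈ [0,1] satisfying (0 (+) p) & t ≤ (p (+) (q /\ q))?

1.00

0 (+) p = min(1, 0.00 + 0.68) = min(1, 0.68) = 0.68
So the left factor is 0 (+) p = 0.68.
q /\ q = min(0.15, 0.15) = 0.15
p (+) (q /\ q) = min(1, 0.68 + 0.15) = min(1, 0.83) = 0.83
So the right-hand bound is p (+) (q /\ q) = 0.83.
The residuum of the Łukasiewicz t-norm gives the supremum: min(1, 1 − 0.68 + 0.83).
1 − 0.68 + 0.83 = 1.15, so t = min(1, 1.15) = 1.00.
Check: 0.68 & 1.00 = max(0, 0.68) = 0.68 ≤ 0.83.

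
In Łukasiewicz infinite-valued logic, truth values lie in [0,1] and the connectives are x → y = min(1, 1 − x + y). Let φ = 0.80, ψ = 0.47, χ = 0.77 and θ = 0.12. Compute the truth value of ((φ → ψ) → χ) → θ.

0.12

φ → ψ = min(1, 1 − 0.80 + 0.47) = min(1, 0.67) = 0.67
(φ → ψ) → χ = min(1, 1 − 0.67 + 0.77) = min(1, 1.10) = 1.00
((φ → ψ) → χ) → θ = min(1, 1 − 1.00 + 0.12) = min(1, 0.12) = 0.12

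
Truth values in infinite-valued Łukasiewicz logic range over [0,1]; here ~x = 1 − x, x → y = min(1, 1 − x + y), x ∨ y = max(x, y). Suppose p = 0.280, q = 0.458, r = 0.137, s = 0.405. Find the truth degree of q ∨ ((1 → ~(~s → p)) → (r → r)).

1.000

~s = 1 − 0.405 = 0.595
~s → p = min(1, 1 − 0.595 + 0.280) = min(1, 0.685) = 0.685
~(~s → p) = 1 − 0.685 = 0.315
1 → ~(~s → p) = min(1, 1 − 1.000 + 0.315) = min(1, 0.315) = 0.315
r → r = min(1, 1 − 0.137 + 0.137) = min(1, 1.000) = 1.000
(1 → ~(~s → p)) → (r → r) = min(1, 1 − 0.315 + 1.000) = min(1, 1.685) = 1.000
q ∨ ((1 → ~(~s → p)) → (r → r)) = max(0.458, 1.000) = 1.000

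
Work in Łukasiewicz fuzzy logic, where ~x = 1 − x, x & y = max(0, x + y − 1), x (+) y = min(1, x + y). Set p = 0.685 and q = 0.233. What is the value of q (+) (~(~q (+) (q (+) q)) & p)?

~q = 1 − 0.233 = 0.767
q (+) q = min(1, 0.233 + 0.233) = min(1, 0.466) = 0.466
~q (+) (q (+) q) = min(1, 0.767 + 0.466) = min(1, 1.233) = 1.000
~(~q (+) (q (+) q)) = 1 − 1.000 = 0.000
~(~q (+) (q (+) q)) & p = max(0, 0.000 + 0.685 − 1) = max(0, -0.315) = 0.000
q (+) (~(~q (+) (q (+) q)) & p) = min(1, 0.233 + 0.000) = min(1, 0.233) = 0.233

0.233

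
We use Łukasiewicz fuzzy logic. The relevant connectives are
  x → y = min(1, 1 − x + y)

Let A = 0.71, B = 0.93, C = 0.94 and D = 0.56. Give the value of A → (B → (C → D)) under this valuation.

C → D = min(1, 1 − 0.94 + 0.56) = min(1, 0.62) = 0.62
B → (C → D) = min(1, 1 − 0.93 + 0.62) = min(1, 0.69) = 0.69
A → (B → (C → D)) = min(1, 1 − 0.71 + 0.69) = min(1, 0.98) = 0.98

0.98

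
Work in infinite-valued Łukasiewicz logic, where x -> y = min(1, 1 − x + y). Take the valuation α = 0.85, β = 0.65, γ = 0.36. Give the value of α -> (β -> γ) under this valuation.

0.86

β -> γ = min(1, 1 − 0.65 + 0.36) = min(1, 0.71) = 0.71
α -> (β -> γ) = min(1, 1 − 0.85 + 0.71) = min(1, 0.86) = 0.86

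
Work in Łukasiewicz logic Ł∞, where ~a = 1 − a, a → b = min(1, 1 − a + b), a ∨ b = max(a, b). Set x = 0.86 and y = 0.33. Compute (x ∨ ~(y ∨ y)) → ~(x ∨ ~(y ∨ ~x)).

y ∨ y = max(0.33, 0.33) = 0.33
~(y ∨ y) = 1 − 0.33 = 0.67
x ∨ ~(y ∨ y) = max(0.86, 0.67) = 0.86
~x = 1 − 0.86 = 0.14
y ∨ ~x = max(0.33, 0.14) = 0.33
~(y ∨ ~x) = 1 − 0.33 = 0.67
x ∨ ~(y ∨ ~x) = max(0.86, 0.67) = 0.86
~(x ∨ ~(y ∨ ~x)) = 1 − 0.86 = 0.14
(x ∨ ~(y ∨ y)) → ~(x ∨ ~(y ∨ ~x)) = min(1, 1 − 0.86 + 0.14) = min(1, 0.28) = 0.28

0.28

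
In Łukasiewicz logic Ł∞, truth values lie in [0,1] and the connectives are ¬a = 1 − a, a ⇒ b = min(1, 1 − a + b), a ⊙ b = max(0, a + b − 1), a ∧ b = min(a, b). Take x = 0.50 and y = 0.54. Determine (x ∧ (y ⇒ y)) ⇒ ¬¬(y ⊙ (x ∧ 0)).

0.50

y ⇒ y = min(1, 1 − 0.54 + 0.54) = min(1, 1.00) = 1.00
x ∧ (y ⇒ y) = min(0.50, 1.00) = 0.50
x ∧ 0 = min(0.50, 0.00) = 0.00
y ⊙ (x ∧ 0) = max(0, 0.54 + 0.00 − 1) = max(0, -0.46) = 0.00
¬(y ⊙ (x ∧ 0)) = 1 − 0.00 = 1.00
¬¬(y ⊙ (x ∧ 0)) = 1 − 1.00 = 0.00
(x ∧ (y ⇒ y)) ⇒ ¬¬(y ⊙ (x ∧ 0)) = min(1, 1 − 0.50 + 0.00) = min(1, 0.50) = 0.50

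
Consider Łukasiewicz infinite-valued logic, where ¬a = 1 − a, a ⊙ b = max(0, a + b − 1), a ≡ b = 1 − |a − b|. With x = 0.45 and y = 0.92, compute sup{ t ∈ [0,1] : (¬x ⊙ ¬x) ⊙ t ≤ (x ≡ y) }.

¬x = 1 − 0.45 = 0.55
¬x ⊙ ¬x = max(0, 0.55 + 0.55 − 1) = max(0, 0.10) = 0.10
So the left factor is ¬x ⊙ ¬x = 0.10.
x ≡ y = 1 − |0.45 − 0.92| = 1 − 0.47 = 0.53
So the right-hand bound is x ≡ y = 0.53.
The residuum of the Łukasiewicz t-norm gives the supremum: min(1, 1 − 0.10 + 0.53).
1 − 0.10 + 0.53 = 1.43, so t = min(1, 1.43) = 1.00.
Check: 0.10 ⊙ 1.00 = max(0, 0.10) = 0.10 ≤ 0.53.

1.00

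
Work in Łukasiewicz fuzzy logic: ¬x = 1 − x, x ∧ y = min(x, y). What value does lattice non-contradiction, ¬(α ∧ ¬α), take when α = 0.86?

¬α = 1 − 0.86 = 0.14
α ∧ ¬α = min(0.86, 0.14) = 0.14
¬(α ∧ ¬α) = 1 − 0.14 = 0.86
(The value 0.86 < 1 shows this instance is not satisfied; not a Ł∞-tautology — its value is 1 − min(a, 1−a).)

0.86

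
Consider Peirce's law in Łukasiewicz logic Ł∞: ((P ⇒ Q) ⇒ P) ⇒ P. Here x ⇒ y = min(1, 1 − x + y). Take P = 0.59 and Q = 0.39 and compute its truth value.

P ⇒ Q = min(1, 1 − 0.59 + 0.39) = min(1, 0.80) = 0.80
(P ⇒ Q) ⇒ P = min(1, 1 − 0.80 + 0.59) = min(1, 0.79) = 0.79
((P ⇒ Q) ⇒ P) ⇒ P = min(1, 1 − 0.79 + 0.59) = min(1, 0.80) = 0.80
(The value 0.80 < 1 shows this instance is not satisfied; not a Ł∞-tautology in general.)

0.80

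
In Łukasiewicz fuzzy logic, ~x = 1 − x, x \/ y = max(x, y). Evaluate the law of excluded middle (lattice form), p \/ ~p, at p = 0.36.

~p = 1 − 0.36 = 0.64
p \/ ~p = max(0.36, 0.64) = 0.64
(The value 0.64 < 1 shows this instance is not satisfied; not a Ł∞-tautology — its value is max(a, 1−a).)

0.64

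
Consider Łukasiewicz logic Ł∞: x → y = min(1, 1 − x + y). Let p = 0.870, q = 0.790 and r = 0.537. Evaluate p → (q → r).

q → r = min(1, 1 − 0.790 + 0.537) = min(1, 0.747) = 0.747
p → (q → r) = min(1, 1 − 0.870 + 0.747) = min(1, 0.877) = 0.877

0.877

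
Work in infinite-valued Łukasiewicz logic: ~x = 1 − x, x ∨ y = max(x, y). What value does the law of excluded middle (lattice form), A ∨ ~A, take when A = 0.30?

0.70

~A = 1 − 0.30 = 0.70
A ∨ ~A = max(0.30, 0.70) = 0.70
(The value 0.70 < 1 shows this instance is not satisfied; not a Ł∞-tautology — its value is max(a, 1−a).)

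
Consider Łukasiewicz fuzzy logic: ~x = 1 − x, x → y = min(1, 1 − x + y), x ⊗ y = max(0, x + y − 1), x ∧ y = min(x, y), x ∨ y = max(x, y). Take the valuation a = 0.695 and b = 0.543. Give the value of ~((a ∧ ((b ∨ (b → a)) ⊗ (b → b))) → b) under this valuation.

0.152

b → a = min(1, 1 − 0.543 + 0.695) = min(1, 1.152) = 1.000
b ∨ (b → a) = max(0.543, 1.000) = 1.000
b → b = min(1, 1 − 0.543 + 0.543) = min(1, 1.000) = 1.000
(b ∨ (b → a)) ⊗ (b → b) = max(0, 1.000 + 1.000 − 1) = max(0, 1.000) = 1.000
a ∧ ((b ∨ (b → a)) ⊗ (b → b)) = min(0.695, 1.000) = 0.695
(a ∧ ((b ∨ (b → a)) ⊗ (b → b))) → b = min(1, 1 − 0.695 + 0.543) = min(1, 0.848) = 0.848
~((a ∧ ((b ∨ (b → a)) ⊗ (b → b))) → b) = 1 − 0.848 = 0.152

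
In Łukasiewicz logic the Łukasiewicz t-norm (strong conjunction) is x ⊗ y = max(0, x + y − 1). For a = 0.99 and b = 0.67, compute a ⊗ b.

0.66

a ⊗ b = max(0, 0.99 + 0.67 − 1) = max(0, 0.66) = 0.66
For comparison, the Gödel (minimum) t-norm min(x, y) would give 0.67.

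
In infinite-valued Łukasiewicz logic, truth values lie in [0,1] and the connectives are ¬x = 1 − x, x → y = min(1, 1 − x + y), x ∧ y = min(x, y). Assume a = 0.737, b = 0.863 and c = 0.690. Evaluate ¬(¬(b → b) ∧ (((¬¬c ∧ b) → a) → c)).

1.000

b → b = min(1, 1 − 0.863 + 0.863) = min(1, 1.000) = 1.000
¬(b → b) = 1 − 1.000 = 0.000
¬c = 1 − 0.690 = 0.310
¬¬c = 1 − 0.310 = 0.690
¬¬c ∧ b = min(0.690, 0.863) = 0.690
(¬¬c ∧ b) → a = min(1, 1 − 0.690 + 0.737) = min(1, 1.047) = 1.000
((¬¬c ∧ b) → a) → c = min(1, 1 − 1.000 + 0.690) = min(1, 0.690) = 0.690
¬(b → b) ∧ (((¬¬c ∧ b) → a) → c) = min(0.000, 0.690) = 0.000
¬(¬(b → b) ∧ (((¬¬c ∧ b) → a) → c)) = 1 − 0.000 = 1.000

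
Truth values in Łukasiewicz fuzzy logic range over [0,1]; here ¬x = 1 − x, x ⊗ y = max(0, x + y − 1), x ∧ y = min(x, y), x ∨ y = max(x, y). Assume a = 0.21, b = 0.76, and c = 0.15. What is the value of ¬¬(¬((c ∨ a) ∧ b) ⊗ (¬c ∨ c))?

0.64

c ∨ a = max(0.15, 0.21) = 0.21
(c ∨ a) ∧ b = min(0.21, 0.76) = 0.21
¬((c ∨ a) ∧ b) = 1 − 0.21 = 0.79
¬c = 1 − 0.15 = 0.85
¬c ∨ c = max(0.85, 0.15) = 0.85
¬((c ∨ a) ∧ b) ⊗ (¬c ∨ c) = max(0, 0.79 + 0.85 − 1) = max(0, 0.64) = 0.64
¬(¬((c ∨ a) ∧ b) ⊗ (¬c ∨ c)) = 1 − 0.64 = 0.36
¬¬(¬((c ∨ a) ∧ b) ⊗ (¬c ∨ c)) = 1 − 0.36 = 0.64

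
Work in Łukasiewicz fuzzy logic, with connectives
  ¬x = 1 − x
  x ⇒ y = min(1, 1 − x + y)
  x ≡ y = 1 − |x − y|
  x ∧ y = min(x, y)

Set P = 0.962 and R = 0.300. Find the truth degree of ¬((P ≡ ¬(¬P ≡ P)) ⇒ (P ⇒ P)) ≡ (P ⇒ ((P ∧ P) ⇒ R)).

¬P = 1 − 0.962 = 0.038
¬P ≡ P = 1 − |0.038 − 0.962| = 1 − 0.924 = 0.076
¬(¬P ≡ P) = 1 − 0.076 = 0.924
P ≡ ¬(¬P ≡ P) = 1 − |0.962 − 0.924| = 1 − 0.038 = 0.962
P ⇒ P = min(1, 1 − 0.962 + 0.962) = min(1, 1.000) = 1.000
(P ≡ ¬(¬P ≡ P)) ⇒ (P ⇒ P) = min(1, 1 − 0.962 + 1.000) = min(1, 1.038) = 1.000
¬((P ≡ ¬(¬P ≡ P)) ⇒ (P ⇒ P)) = 1 − 1.000 = 0.000
P ∧ P = min(0.962, 0.962) = 0.962
(P ∧ P) ⇒ R = min(1, 1 − 0.962 + 0.300) = min(1, 0.338) = 0.338
P ⇒ ((P ∧ P) ⇒ R) = min(1, 1 − 0.962 + 0.338) = min(1, 0.376) = 0.376
¬((P ≡ ¬(¬P ≡ P)) ⇒ (P ⇒ P)) ≡ (P ⇒ ((P ∧ P) ⇒ R)) = 1 − |0.000 − 0.376| = 1 − 0.376 = 0.624

0.624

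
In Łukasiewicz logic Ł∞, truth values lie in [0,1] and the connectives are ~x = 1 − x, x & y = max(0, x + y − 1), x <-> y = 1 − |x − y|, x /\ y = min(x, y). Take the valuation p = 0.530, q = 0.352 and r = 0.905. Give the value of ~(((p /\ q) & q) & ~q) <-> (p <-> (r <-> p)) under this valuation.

0.905

p /\ q = min(0.530, 0.352) = 0.352
(p /\ q) & q = max(0, 0.352 + 0.352 − 1) = max(0, -0.296) = 0.000
~q = 1 − 0.352 = 0.648
((p /\ q) & q) & ~q = max(0, 0.000 + 0.648 − 1) = max(0, -0.352) = 0.000
~(((p /\ q) & q) & ~q) = 1 − 0.000 = 1.000
r <-> p = 1 − |0.905 − 0.530| = 1 − 0.375 = 0.625
p <-> (r <-> p) = 1 − |0.530 − 0.625| = 1 − 0.095 = 0.905
~(((p /\ q) & q) & ~q) <-> (p <-> (r <-> p)) = 1 − |1.000 − 0.905| = 1 − 0.095 = 0.905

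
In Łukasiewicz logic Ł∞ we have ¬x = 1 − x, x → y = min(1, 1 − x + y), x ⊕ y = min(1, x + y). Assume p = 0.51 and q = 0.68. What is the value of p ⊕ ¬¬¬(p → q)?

p → q = min(1, 1 − 0.51 + 0.68) = min(1, 1.17) = 1.00
¬(p → q) = 1 − 1.00 = 0.00
¬¬(p → q) = 1 − 0.00 = 1.00
¬¬¬(p → q) = 1 − 1.00 = 0.00
p ⊕ ¬¬¬(p → q) = min(1, 0.51 + 0.00) = min(1, 0.51) = 0.51

0.51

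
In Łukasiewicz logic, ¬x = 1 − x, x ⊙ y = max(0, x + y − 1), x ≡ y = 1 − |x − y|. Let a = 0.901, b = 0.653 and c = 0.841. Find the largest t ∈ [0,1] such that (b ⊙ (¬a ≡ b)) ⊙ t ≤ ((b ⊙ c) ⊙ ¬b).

¬a = 1 − 0.901 = 0.099
¬a ≡ b = 1 − |0.099 − 0.653| = 1 − 0.554 = 0.446
b ⊙ (¬a ≡ b) = max(0, 0.653 + 0.446 − 1) = max(0, 0.099) = 0.099
So the left factor is b ⊙ (¬a ≡ b) = 0.099.
b ⊙ c = max(0, 0.653 + 0.841 − 1) = max(0, 0.494) = 0.494
¬b = 1 − 0.653 = 0.347
(b ⊙ c) ⊙ ¬b = max(0, 0.494 + 0.347 − 1) = max(0, -0.159) = 0.000
So the right-hand bound is (b ⊙ c) ⊙ ¬b = 0.000.
The residuum of the Łukasiewicz t-norm gives the supremum: min(1, 1 − 0.099 + 0.000).
1 − 0.099 + 0.000 = 0.901, so t = min(1, 0.901) = 0.901.
Check: 0.099 ⊙ 0.901 = max(0, 0.000) = 0.000 ≤ 0.000.

0.901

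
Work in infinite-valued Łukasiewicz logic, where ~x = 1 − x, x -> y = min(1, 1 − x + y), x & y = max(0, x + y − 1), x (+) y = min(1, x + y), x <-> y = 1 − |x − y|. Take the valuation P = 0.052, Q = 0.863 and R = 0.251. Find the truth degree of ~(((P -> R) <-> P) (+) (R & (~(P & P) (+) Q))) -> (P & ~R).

0.303

P -> R = min(1, 1 − 0.052 + 0.251) = min(1, 1.199) = 1.000
(P -> R) <-> P = 1 − |1.000 − 0.052| = 1 − 0.948 = 0.052
P & P = max(0, 0.052 + 0.052 − 1) = max(0, -0.896) = 0.000
~(P & P) = 1 − 0.000 = 1.000
~(P & P) (+) Q = min(1, 1.000 + 0.863) = min(1, 1.863) = 1.000
R & (~(P & P) (+) Q) = max(0, 0.251 + 1.000 − 1) = max(0, 0.251) = 0.251
((P -> R) <-> P) (+) (R & (~(P & P) (+) Q)) = min(1, 0.052 + 0.251) = min(1, 0.303) = 0.303
~(((P -> R) <-> P) (+) (R & (~(P & P) (+) Q))) = 1 − 0.303 = 0.697
~R = 1 − 0.251 = 0.749
P & ~R = max(0, 0.052 + 0.749 − 1) = max(0, -0.199) = 0.000
~(((P -> R) <-> P) (+) (R & (~(P & P) (+) Q))) -> (P & ~R) = min(1, 1 − 0.697 + 0.000) = min(1, 0.303) = 0.303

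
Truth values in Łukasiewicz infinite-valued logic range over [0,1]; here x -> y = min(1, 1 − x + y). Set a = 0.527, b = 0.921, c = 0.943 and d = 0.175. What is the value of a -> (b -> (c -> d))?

0.784

c -> d = min(1, 1 − 0.943 + 0.175) = min(1, 0.232) = 0.232
b -> (c -> d) = min(1, 1 − 0.921 + 0.232) = min(1, 0.311) = 0.311
a -> (b -> (c -> d)) = min(1, 1 − 0.527 + 0.311) = min(1, 0.784) = 0.784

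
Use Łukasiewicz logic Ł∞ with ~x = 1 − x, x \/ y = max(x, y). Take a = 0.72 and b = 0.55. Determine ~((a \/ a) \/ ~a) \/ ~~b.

0.55

a \/ a = max(0.72, 0.72) = 0.72
~a = 1 − 0.72 = 0.28
(a \/ a) \/ ~a = max(0.72, 0.28) = 0.72
~((a \/ a) \/ ~a) = 1 − 0.72 = 0.28
~b = 1 − 0.55 = 0.45
~~b = 1 − 0.45 = 0.55
~((a \/ a) \/ ~a) \/ ~~b = max(0.28, 0.55) = 0.55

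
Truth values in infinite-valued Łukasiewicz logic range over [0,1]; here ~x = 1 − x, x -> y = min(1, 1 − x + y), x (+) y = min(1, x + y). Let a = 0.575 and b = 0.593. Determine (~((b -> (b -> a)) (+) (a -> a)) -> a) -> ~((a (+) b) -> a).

b -> a = min(1, 1 − 0.593 + 0.575) = min(1, 0.982) = 0.982
b -> (b -> a) = min(1, 1 − 0.593 + 0.982) = min(1, 1.389) = 1.000
a -> a = min(1, 1 − 0.575 + 0.575) = min(1, 1.000) = 1.000
(b -> (b -> a)) (+) (a -> a) = min(1, 1.000 + 1.000) = min(1, 2.000) = 1.000
~((b -> (b -> a)) (+) (a -> a)) = 1 − 1.000 = 0.000
~((b -> (b -> a)) (+) (a -> a)) -> a = min(1, 1 − 0.000 + 0.575) = min(1, 1.575) = 1.000
a (+) b = min(1, 0.575 + 0.593) = min(1, 1.168) = 1.000
(a (+) b) -> a = min(1, 1 − 1.000 + 0.575) = min(1, 0.575) = 0.575
~((a (+) b) -> a) = 1 − 0.575 = 0.425
(~((b -> (b -> a)) (+) (a -> a)) -> a) -> ~((a (+) b) -> a) = min(1, 1 − 1.000 + 0.425) = min(1, 0.425) = 0.425

0.425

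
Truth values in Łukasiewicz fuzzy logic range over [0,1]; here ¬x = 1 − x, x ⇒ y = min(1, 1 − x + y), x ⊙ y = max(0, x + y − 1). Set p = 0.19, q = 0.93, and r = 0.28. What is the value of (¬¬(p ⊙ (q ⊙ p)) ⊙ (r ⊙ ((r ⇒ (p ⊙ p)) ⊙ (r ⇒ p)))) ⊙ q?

0.00

q ⊙ p = max(0, 0.93 + 0.19 − 1) = max(0, 0.12) = 0.12
p ⊙ (q ⊙ p) = max(0, 0.19 + 0.12 − 1) = max(0, -0.69) = 0.00
¬(p ⊙ (q ⊙ p)) = 1 − 0.00 = 1.00
¬¬(p ⊙ (q ⊙ p)) = 1 − 1.00 = 0.00
p ⊙ p = max(0, 0.19 + 0.19 − 1) = max(0, -0.62) = 0.00
r ⇒ (p ⊙ p) = min(1, 1 − 0.28 + 0.00) = min(1, 0.72) = 0.72
r ⇒ p = min(1, 1 − 0.28 + 0.19) = min(1, 0.91) = 0.91
(r ⇒ (p ⊙ p)) ⊙ (r ⇒ p) = max(0, 0.72 + 0.91 − 1) = max(0, 0.63) = 0.63
r ⊙ ((r ⇒ (p ⊙ p)) ⊙ (r ⇒ p)) = max(0, 0.28 + 0.63 − 1) = max(0, -0.09) = 0.00
¬¬(p ⊙ (q ⊙ p)) ⊙ (r ⊙ ((r ⇒ (p ⊙ p)) ⊙ (r ⇒ p))) = max(0, 0.00 + 0.00 − 1) = max(0, -1.00) = 0.00
(¬¬(p ⊙ (q ⊙ p)) ⊙ (r ⊙ ((r ⇒ (p ⊙ p)) ⊙ (r ⇒ p)))) ⊙ q = max(0, 0.00 + 0.93 − 1) = max(0, -0.07) = 0.00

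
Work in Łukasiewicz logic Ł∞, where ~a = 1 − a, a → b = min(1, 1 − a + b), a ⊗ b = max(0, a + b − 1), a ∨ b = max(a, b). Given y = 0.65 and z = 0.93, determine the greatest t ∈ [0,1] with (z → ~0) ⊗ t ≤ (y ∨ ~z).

~0 = 1 − 0.00 = 1.00
z → ~0 = min(1, 1 − 0.93 + 1.00) = min(1, 1.07) = 1.00
So the left factor is z → ~0 = 1.00.
~z = 1 − 0.93 = 0.07
y ∨ ~z = max(0.65, 0.07) = 0.65
So the right-hand bound is y ∨ ~z = 0.65.
The residuum of the Łukasiewicz t-norm gives the supremum: min(1, 1 − 1.00 + 0.65).
1 − 1.00 + 0.65 = 0.65, so t = min(1, 0.65) = 0.65.
Check: 1.00 ⊗ 0.65 = max(0, 0.65) = 0.65 ≤ 0.65.

0.65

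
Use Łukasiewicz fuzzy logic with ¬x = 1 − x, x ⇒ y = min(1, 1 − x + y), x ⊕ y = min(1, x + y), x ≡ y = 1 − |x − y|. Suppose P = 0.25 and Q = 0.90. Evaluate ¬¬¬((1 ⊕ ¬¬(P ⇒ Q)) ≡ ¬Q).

P ⇒ Q = min(1, 1 − 0.25 + 0.90) = min(1, 1.65) = 1.00
¬(P ⇒ Q) = 1 − 1.00 = 0.00
¬¬(P ⇒ Q) = 1 − 0.00 = 1.00
1 ⊕ ¬¬(P ⇒ Q) = min(1, 1.00 + 1.00) = min(1, 2.00) = 1.00
¬Q = 1 − 0.90 = 0.10
(1 ⊕ ¬¬(P ⇒ Q)) ≡ ¬Q = 1 − |1.00 − 0.10| = 1 − 0.90 = 0.10
¬((1 ⊕ ¬¬(P ⇒ Q)) ≡ ¬Q) = 1 − 0.10 = 0.90
¬¬((1 ⊕ ¬¬(P ⇒ Q)) ≡ ¬Q) = 1 − 0.90 = 0.10
¬¬¬((1 ⊕ ¬¬(P ⇒ Q)) ≡ ¬Q) = 1 − 0.10 = 0.90

0.90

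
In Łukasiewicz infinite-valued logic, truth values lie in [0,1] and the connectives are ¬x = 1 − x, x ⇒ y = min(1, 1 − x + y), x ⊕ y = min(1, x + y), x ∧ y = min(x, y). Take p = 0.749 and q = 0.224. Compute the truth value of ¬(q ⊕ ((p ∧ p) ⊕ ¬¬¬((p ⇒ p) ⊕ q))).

0.027

p ∧ p = min(0.749, 0.749) = 0.749
p ⇒ p = min(1, 1 − 0.749 + 0.749) = min(1, 1.000) = 1.000
(p ⇒ p) ⊕ q = min(1, 1.000 + 0.224) = min(1, 1.224) = 1.000
¬((p ⇒ p) ⊕ q) = 1 − 1.000 = 0.000
¬¬((p ⇒ p) ⊕ q) = 1 − 0.000 = 1.000
¬¬¬((p ⇒ p) ⊕ q) = 1 − 1.000 = 0.000
(p ∧ p) ⊕ ¬¬¬((p ⇒ p) ⊕ q) = min(1, 0.749 + 0.000) = min(1, 0.749) = 0.749
q ⊕ ((p ∧ p) ⊕ ¬¬¬((p ⇒ p) ⊕ q)) = min(1, 0.224 + 0.749) = min(1, 0.973) = 0.973
¬(q ⊕ ((p ∧ p) ⊕ ¬¬¬((p ⇒ p) ⊕ q))) = 1 − 0.973 = 0.027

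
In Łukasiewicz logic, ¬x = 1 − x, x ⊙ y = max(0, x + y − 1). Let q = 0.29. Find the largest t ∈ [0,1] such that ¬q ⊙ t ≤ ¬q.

1.00

¬q = 1 − 0.29 = 0.71
So the left factor is ¬q = 0.71.
So the right-hand bound is ¬q = 0.71.
The residuum of the Łukasiewicz t-norm gives the supremum: min(1, 1 − 0.71 + 0.71).
1 − 0.71 + 0.71 = 1.00, so t = min(1, 1.00) = 1.00.
Check: 0.71 ⊙ 1.00 = max(0, 0.71) = 0.71 ≤ 0.71.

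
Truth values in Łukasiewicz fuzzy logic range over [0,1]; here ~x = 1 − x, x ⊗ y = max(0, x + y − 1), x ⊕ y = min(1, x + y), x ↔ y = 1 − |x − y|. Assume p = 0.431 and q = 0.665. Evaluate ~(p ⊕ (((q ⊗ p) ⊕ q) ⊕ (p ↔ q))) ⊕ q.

0.665

q ⊗ p = max(0, 0.665 + 0.431 − 1) = max(0, 0.096) = 0.096
(q ⊗ p) ⊕ q = min(1, 0.096 + 0.665) = min(1, 0.761) = 0.761
p ↔ q = 1 − |0.431 − 0.665| = 1 − 0.234 = 0.766
((q ⊗ p) ⊕ q) ⊕ (p ↔ q) = min(1, 0.761 + 0.766) = min(1, 1.527) = 1.000
p ⊕ (((q ⊗ p) ⊕ q) ⊕ (p ↔ q)) = min(1, 0.431 + 1.000) = min(1, 1.431) = 1.000
~(p ⊕ (((q ⊗ p) ⊕ q) ⊕ (p ↔ q))) = 1 − 1.000 = 0.000
~(p ⊕ (((q ⊗ p) ⊕ q) ⊕ (p ↔ q))) ⊕ q = min(1, 0.000 + 0.665) = min(1, 0.665) = 0.665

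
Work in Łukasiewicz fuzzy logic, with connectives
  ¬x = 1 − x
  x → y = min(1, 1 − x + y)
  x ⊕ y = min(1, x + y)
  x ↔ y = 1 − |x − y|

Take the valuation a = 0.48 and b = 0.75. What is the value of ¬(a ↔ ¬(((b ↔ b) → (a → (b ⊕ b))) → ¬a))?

0.00

b ↔ b = 1 − |0.75 − 0.75| = 1 − 0.00 = 1.00
b ⊕ b = min(1, 0.75 + 0.75) = min(1, 1.50) = 1.00
a → (b ⊕ b) = min(1, 1 − 0.48 + 1.00) = min(1, 1.52) = 1.00
(b ↔ b) → (a → (b ⊕ b)) = min(1, 1 − 1.00 + 1.00) = min(1, 1.00) = 1.00
¬a = 1 − 0.48 = 0.52
((b ↔ b) → (a → (b ⊕ b))) → ¬a = min(1, 1 − 1.00 + 0.52) = min(1, 0.52) = 0.52
¬(((b ↔ b) → (a → (b ⊕ b))) → ¬a) = 1 − 0.52 = 0.48
a ↔ ¬(((b ↔ b) → (a → (b ⊕ b))) → ¬a) = 1 − |0.48 − 0.48| = 1 − 0.00 = 1.00
¬(a ↔ ¬(((b ↔ b) → (a → (b ⊕ b))) → ¬a)) = 1 − 1.00 = 0.00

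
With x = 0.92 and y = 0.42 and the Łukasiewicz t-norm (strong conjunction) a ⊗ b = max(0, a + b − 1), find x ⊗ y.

x ⊗ y = max(0, 0.92 + 0.42 − 1) = max(0, 0.34) = 0.34
For comparison, the Gödel (minimum) t-norm min(a, b) would give 0.42.

0.34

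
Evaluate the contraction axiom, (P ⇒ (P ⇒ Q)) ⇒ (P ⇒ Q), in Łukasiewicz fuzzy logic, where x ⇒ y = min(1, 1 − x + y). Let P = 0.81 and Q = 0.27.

P ⇒ Q = min(1, 1 − 0.81 + 0.27) = min(1, 0.46) = 0.46
P ⇒ (P ⇒ Q) = min(1, 1 − 0.81 + 0.46) = min(1, 0.65) = 0.65
(P ⇒ (P ⇒ Q)) ⇒ (P ⇒ Q) = min(1, 1 − 0.65 + 0.46) = min(1, 0.81) = 0.81
(The value 0.81 < 1 shows this instance is not satisfied; fails in Ł∞ (the t-norm is not idempotent).)

0.81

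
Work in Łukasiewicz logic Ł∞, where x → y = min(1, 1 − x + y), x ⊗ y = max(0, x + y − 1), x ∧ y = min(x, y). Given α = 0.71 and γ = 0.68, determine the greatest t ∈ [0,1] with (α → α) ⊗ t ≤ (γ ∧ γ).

α → α = min(1, 1 − 0.71 + 0.71) = min(1, 1.00) = 1.00
So the left factor is α → α = 1.00.
γ ∧ γ = min(0.68, 0.68) = 0.68
So the right-hand bound is γ ∧ γ = 0.68.
The residuum of the Łukasiewicz t-norm gives the supremum: min(1, 1 − 1.00 + 0.68).
1 − 1.00 + 0.68 = 0.68, so t = min(1, 0.68) = 0.68.
Check: 1.00 ⊗ 0.68 = max(0, 0.68) = 0.68 ≤ 0.68.

0.68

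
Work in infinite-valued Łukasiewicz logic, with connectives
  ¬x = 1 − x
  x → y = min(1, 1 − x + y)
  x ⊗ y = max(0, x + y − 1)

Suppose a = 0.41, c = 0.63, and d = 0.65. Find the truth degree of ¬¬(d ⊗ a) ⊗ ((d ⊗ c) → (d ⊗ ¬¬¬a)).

0.02

d ⊗ a = max(0, 0.65 + 0.41 − 1) = max(0, 0.06) = 0.06
¬(d ⊗ a) = 1 − 0.06 = 0.94
¬¬(d ⊗ a) = 1 − 0.94 = 0.06
d ⊗ c = max(0, 0.65 + 0.63 − 1) = max(0, 0.28) = 0.28
¬a = 1 − 0.41 = 0.59
¬¬a = 1 − 0.59 = 0.41
¬¬¬a = 1 − 0.41 = 0.59
d ⊗ ¬¬¬a = max(0, 0.65 + 0.59 − 1) = max(0, 0.24) = 0.24
(d ⊗ c) → (d ⊗ ¬¬¬a) = min(1, 1 − 0.28 + 0.24) = min(1, 0.96) = 0.96
¬¬(d ⊗ a) ⊗ ((d ⊗ c) → (d ⊗ ¬¬¬a)) = max(0, 0.06 + 0.96 − 1) = max(0, 0.02) = 0.02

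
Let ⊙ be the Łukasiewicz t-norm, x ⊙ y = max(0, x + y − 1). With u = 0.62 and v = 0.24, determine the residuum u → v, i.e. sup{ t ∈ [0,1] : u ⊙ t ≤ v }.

The residuum of the Łukasiewicz t-norm gives the supremum: min(1, 1 − 0.62 + 0.24).
1 − 0.62 + 0.24 = 0.62, so t = min(1, 0.62) = 0.62.
Check: 0.62 ⊙ 0.62 = max(0, 0.24) = 0.24 ≤ 0.24.

0.62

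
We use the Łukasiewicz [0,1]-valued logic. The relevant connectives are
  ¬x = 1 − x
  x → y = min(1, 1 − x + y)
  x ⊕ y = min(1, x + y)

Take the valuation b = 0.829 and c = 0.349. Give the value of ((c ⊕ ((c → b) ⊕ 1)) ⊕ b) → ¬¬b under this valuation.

c → b = min(1, 1 − 0.349 + 0.829) = min(1, 1.480) = 1.000
(c → b) ⊕ 1 = min(1, 1.000 + 1.000) = min(1, 2.000) = 1.000
c ⊕ ((c → b) ⊕ 1) = min(1, 0.349 + 1.000) = min(1, 1.349) = 1.000
(c ⊕ ((c → b) ⊕ 1)) ⊕ b = min(1, 1.000 + 0.829) = min(1, 1.829) = 1.000
¬b = 1 − 0.829 = 0.171
¬¬b = 1 − 0.171 = 0.829
((c ⊕ ((c → b) ⊕ 1)) ⊕ b) → ¬¬b = min(1, 1 − 1.000 + 0.829) = min(1, 0.829) = 0.829

0.829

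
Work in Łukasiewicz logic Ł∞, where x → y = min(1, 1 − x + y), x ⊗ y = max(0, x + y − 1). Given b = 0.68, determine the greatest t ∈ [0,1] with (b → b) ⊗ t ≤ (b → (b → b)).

b → b = min(1, 1 − 0.68 + 0.68) = min(1, 1.00) = 1.00
So the left factor is b → b = 1.00.
b → (b → b) = min(1, 1 − 0.68 + 1.00) = min(1, 1.32) = 1.00
So the right-hand bound is b → (b → b) = 1.00.
The residuum of the Łukasiewicz t-norm gives the supremum: min(1, 1 − 1.00 + 1.00).
1 − 1.00 + 1.00 = 1.00, so t = min(1, 1.00) = 1.00.
Check: 1.00 ⊗ 1.00 = max(0, 1.00) = 1.00 ≤ 1.00.

1.00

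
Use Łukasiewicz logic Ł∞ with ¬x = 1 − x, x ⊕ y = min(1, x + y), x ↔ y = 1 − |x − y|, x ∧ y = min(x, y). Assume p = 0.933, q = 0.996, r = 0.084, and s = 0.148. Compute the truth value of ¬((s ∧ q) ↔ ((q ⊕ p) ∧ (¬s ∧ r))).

s ∧ q = min(0.148, 0.996) = 0.148
q ⊕ p = min(1, 0.996 + 0.933) = min(1, 1.929) = 1.000
¬s = 1 − 0.148 = 0.852
¬s ∧ r = min(0.852, 0.084) = 0.084
(q ⊕ p) ∧ (¬s ∧ r) = min(1.000, 0.084) = 0.084
(s ∧ q) ↔ ((q ⊕ p) ∧ (¬s ∧ r)) = 1 − |0.148 − 0.084| = 1 − 0.064 = 0.936
¬((s ∧ q) ↔ ((q ⊕ p) ∧ (¬s ∧ r))) = 1 − 0.936 = 0.064

0.064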